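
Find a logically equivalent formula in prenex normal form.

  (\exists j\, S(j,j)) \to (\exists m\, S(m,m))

First replace A → B with ¬A ∨ B.
  \neg (\exists j\, S(j,j)) \lor (\exists m\, S(m,m))
Push ¬ through the quantifiers and connectives to reach negation normal form:
  (\forall j\, \neg S(j,j)) \lor (\exists m\, S(m,m))
All bound variables are already distinct, so no renaming is needed.
Finally move all quantifiers to the prefix:
  \forall j\, \exists m\, (\neg S(j,j) \lor S(m,m))

\forall j\, \exists m\, (\neg S(j,j) \lor S(m,m))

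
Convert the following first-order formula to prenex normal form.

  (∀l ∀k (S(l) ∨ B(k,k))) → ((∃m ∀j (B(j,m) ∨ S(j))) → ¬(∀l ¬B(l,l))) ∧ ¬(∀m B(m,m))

∃l ∃k ∀m ∃j ∃v ∃z (¬S(l) ∧ ¬B(k,k) ∨ (¬B(j,m) ∧ ¬S(j) ∨ B(v,v)) ∧ ¬B(z,z))

First replace A → B with ¬A ∨ B.
  ¬(∀l ∀k (S(l) ∨ B(k,k))) ∨ (¬(∃m ∀j (B(j,m) ∨ S(j))) ∨ ¬(∀l ¬B(l,l))) ∧ ¬(∀m B(m,m))
Drive negations inward (¬∀x A ≡ ∃x ¬A, ¬∃x A ≡ ∀x ¬A, De Morgan for ∧/∨):
  (∃l ∃k (¬S(l) ∧ ¬B(k,k))) ∨ ((∀m ∃j (¬B(j,m) ∧ ¬S(j))) ∨ (∃l B(l,l))) ∧ (∃m ¬B(m,m))
Rename bound variables to avoid capture: l↦v, m↦z.
  (∃l ∃k (¬S(l) ∧ ¬B(k,k))) ∨ ((∀m ∃j (¬B(j,m) ∧ ¬S(j))) ∨ (∃v B(v,v))) ∧ (∃z ¬B(z,z))
Extract every quantifier outward, since the variables are now distinct and don't occur free across branches:
  ∃l ∃k ∀m ∃j ∃v ∃z (¬S(l) ∧ ¬B(k,k) ∨ (¬B(j,m) ∧ ¬S(j) ∨ B(v,v)) ∧ ¬B(z,z))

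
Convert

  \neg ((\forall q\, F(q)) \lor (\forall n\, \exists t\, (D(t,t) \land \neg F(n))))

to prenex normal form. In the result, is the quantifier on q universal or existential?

Drive negations inward (¬∀x A ≡ ∃x ¬A, ¬∃x A ≡ ∀x ¬A, De Morgan for ∧/∨):
  (\exists q\, \neg F(q)) \land (\exists n\, \forall t\, (\neg D(t,t) \lor F(n)))
All bound variables are already distinct, so no renaming is needed.
Pull the quantifiers to the front (each side's bound variable is not free in the other side):
  \exists q\, \exists n\, \forall t\, (\neg F(q) \land (\neg D(t,t) \lor F(n)))
The quantifier \forall q sits under an odd number of negations, so it flips to \exists q.

existential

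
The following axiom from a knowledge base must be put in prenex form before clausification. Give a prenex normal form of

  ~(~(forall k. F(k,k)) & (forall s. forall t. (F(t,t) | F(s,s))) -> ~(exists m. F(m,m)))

First replace A → B with ¬A ∨ B.
  ~(~(~(forall k. F(k,k)) & (forall s. forall t. (F(t,t) | F(s,s)))) | ~(exists m. F(m,m)))
Push ¬ through the quantifiers and connectives to reach negation normal form:
  (exists k. ~F(k,k)) & (forall s. forall t. (F(t,t) | F(s,s))) & (exists m. F(m,m))
All bound variables are already distinct, so no renaming is needed.
Finally move all quantifiers to the prefix:
  exists k. forall s. forall t. exists m. (~F(k,k) & (F(t,t) | F(s,s)) & F(m,m))

exists k. forall s. forall t. exists m. (~F(k,k) & (F(t,t) | F(s,s)) & F(m,m))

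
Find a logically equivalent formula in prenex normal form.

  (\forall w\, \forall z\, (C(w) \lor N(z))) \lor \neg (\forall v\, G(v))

Move each ¬ inward, flipping quantifiers it crosses:
  (\forall w\, \forall z\, (C(w) \lor N(z))) \lor (\exists v\, \neg G(v))
All bound variables are already distinct, so no renaming is needed.
Extract every quantifier outward, since the variables are now distinct and don't occur free across branches:
  \forall w\, \forall z\, \exists v\, (C(w) \lor N(z) \lor \neg G(v))

\forall w\, \forall z\, \exists v\, (C(w) \lor N(z) \lor \neg G(v))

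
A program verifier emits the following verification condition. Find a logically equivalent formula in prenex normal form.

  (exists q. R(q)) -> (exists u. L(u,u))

forall q. exists u. (~R(q) | L(u,u))

Eliminate → and ↔ using ¬ and ∨.
  ~(exists q. R(q)) | (exists u. L(u,u))
Push ¬ through the quantifiers and connectives to reach negation normal form:
  (forall q. ~R(q)) | (exists u. L(u,u))
All bound variables are already distinct, so no renaming is needed.
Finally move all quantifiers to the prefix:
  forall q. exists u. (~R(q) | L(u,u))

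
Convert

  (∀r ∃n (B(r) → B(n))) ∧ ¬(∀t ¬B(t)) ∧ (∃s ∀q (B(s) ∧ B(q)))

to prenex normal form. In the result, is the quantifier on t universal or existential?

existential

First replace A → B with ¬A ∨ B.
  (∀r ∃n (¬B(r) ∨ B(n))) ∧ ¬(∀t ¬B(t)) ∧ (∃s ∀q (B(s) ∧ B(q)))
Drive negations inward (¬∀x A ≡ ∃x ¬A, ¬∃x A ≡ ∀x ¬A, De Morgan for ∧/∨):
  (∀r ∃n (¬B(r) ∨ B(n))) ∧ (∃t B(t)) ∧ (∃s ∀q (B(s) ∧ B(q)))
All bound variables are already distinct, so no renaming is needed.
Pull the quantifiers to the front (each side's bound variable is not free in the other side):
  ∀r ∃n ∃t ∃s ∀q ((¬B(r) ∨ B(n)) ∧ B(t) ∧ B(s) ∧ B(q))
The quantifier ∀t sits under an odd number of negations (counting the antecedent side of each →), so it flips to ∃t.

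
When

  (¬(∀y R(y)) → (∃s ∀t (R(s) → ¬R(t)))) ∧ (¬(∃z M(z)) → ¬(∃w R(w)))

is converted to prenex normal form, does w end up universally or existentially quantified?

universal

Eliminate → and ↔ using ¬ and ∨.
  (¬¬(∀y R(y)) ∨ (∃s ∀t (¬R(s) ∨ ¬R(t)))) ∧ (¬¬(∃z M(z)) ∨ ¬(∃w R(w)))
Push ¬ through the quantifiers and connectives to reach negation normal form:
  ((∀y R(y)) ∨ (∃s ∀t (¬R(s) ∨ ¬R(t)))) ∧ ((∃z M(z)) ∨ (∀w ¬R(w)))
All bound variables are already distinct, so no renaming is needed.
Finally move all quantifiers to the prefix:
  ∀y ∃s ∀t ∃z ∀w ((R(y) ∨ ¬R(s) ∨ ¬R(t)) ∧ (M(z) ∨ ¬R(w)))
The quantifier ∃w sits under an odd number of negations (counting the antecedent side of each →), so it flips to ∀w.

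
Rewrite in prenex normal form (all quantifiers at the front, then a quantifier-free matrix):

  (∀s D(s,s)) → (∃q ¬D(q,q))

First replace A → B with ¬A ∨ B.
  ¬(∀s D(s,s)) ∨ (∃q ¬D(q,q))
Move each ¬ inward, flipping quantifiers it crosses:
  (∃s ¬D(s,s)) ∨ (∃q ¬D(q,q))
All bound variables are already distinct, so no renaming is needed.
Pull the quantifiers to the front (each side's bound variable is not free in the other side):
  ∃s ∃q (¬D(s,s) ∨ ¬D(q,q))

∃s ∃q (¬D(s,s) ∨ ¬D(q,q))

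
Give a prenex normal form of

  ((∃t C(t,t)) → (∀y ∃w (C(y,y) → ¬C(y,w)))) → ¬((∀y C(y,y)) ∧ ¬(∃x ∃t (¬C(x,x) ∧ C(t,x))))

∃t ∃y ∀w ∃r ∃x ∃u (C(t,t) ∧ C(y,y) ∧ C(y,w) ∨ ¬C(r,r) ∨ ¬C(x,x) ∧ C(u,x))

Rewrite implications/biconditionals: A → B as ¬A ∨ B.
  ¬(¬(∃t C(t,t)) ∨ (∀y ∃w (¬C(y,y) ∨ ¬C(y,w)))) ∨ ¬((∀y C(y,y)) ∧ ¬(∃x ∃t (¬C(x,x) ∧ C(t,x))))
Drive negations inward (¬∀x A ≡ ∃x ¬A, ¬∃x A ≡ ∀x ¬A, De Morgan for ∧/∨):
  (∃t C(t,t)) ∧ (∃y ∀w (C(y,y) ∧ C(y,w))) ∨ (∃y ¬C(y,y)) ∨ (∃x ∃t (¬C(x,x) ∧ C(t,x)))
Rename bound variables to avoid capture: y↦r, t↦u.
  (∃t C(t,t)) ∧ (∃y ∀w (C(y,y) ∧ C(y,w))) ∨ (∃r ¬C(r,r)) ∨ (∃x ∃u (¬C(x,x) ∧ C(u,x)))
Finally move all quantifiers to the prefix:
  ∃t ∃y ∀w ∃r ∃x ∃u (C(t,t) ∧ C(y,y) ∧ C(y,w) ∨ ¬C(r,r) ∨ ¬C(x,x) ∧ C(u,x))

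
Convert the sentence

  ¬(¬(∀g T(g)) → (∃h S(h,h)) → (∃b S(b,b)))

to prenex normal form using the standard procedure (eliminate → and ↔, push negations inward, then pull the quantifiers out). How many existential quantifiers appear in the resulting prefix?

First replace A → B with ¬A ∨ B.
  ¬(¬¬(∀g T(g)) ∨ ¬(∃h S(h,h)) ∨ (∃b S(b,b)))
Push ¬ through the quantifiers and connectives to reach negation normal form:
  (∃g ¬T(g)) ∧ (∃h S(h,h)) ∧ (∀b ¬S(b,b))
Extract every quantifier outward, since the variables are now distinct and don't occur free across branches:
  ∃g ∃h ∀b (¬T(g) ∧ S(h,h) ∧ ¬S(b,b))
The prefix is ∃g ∃h ∀b: 1 universal, 2 existential.

2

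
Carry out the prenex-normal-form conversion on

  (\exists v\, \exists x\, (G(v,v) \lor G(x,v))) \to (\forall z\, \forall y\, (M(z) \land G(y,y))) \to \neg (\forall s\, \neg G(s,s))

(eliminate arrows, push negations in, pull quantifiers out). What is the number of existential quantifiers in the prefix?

3

Eliminate → and ↔ using ¬ and ∨.
  \neg (\exists v\, \exists x\, (G(v,v) \lor G(x,v))) \lor \neg (\forall z\, \forall y\, (M(z) \land G(y,y))) \lor \neg (\forall s\, \neg G(s,s))
Push ¬ through the quantifiers and connectives to reach negation normal form:
  (\forall v\, \forall x\, (\neg G(v,v) \land \neg G(x,v))) \lor (\exists z\, \exists y\, (\neg M(z) \lor \neg G(y,y))) \lor (\exists s\, G(s,s))
All bound variables are already distinct, so no renaming is needed.
Pull the quantifiers to the front (each side's bound variable is not free in the other side):
  \forall v\, \forall x\, \exists z\, \exists y\, \exists s\, (\neg G(v,v) \land \neg G(x,v) \lor \neg M(z) \lor \neg G(y,y) \lor G(s,s))
The prefix is \forall v \forall x \exists z \exists y \exists s: 2 universal, 3 existential.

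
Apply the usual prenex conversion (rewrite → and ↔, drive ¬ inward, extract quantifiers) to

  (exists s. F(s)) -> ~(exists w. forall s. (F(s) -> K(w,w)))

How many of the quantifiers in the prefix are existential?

Rewrite implications/biconditionals: A → B as ¬A ∨ B.
  ~(exists s. F(s)) | ~(exists w. forall s. (~F(s) | K(w,w)))
Push ¬ through the quantifiers and connectives to reach negation normal form:
  (forall s. ~F(s)) | (forall w. exists s. (F(s) & ~K(w,w)))
Standardize variables apart so no two quantifiers bind the same name: s↦r.
  (forall s. ~F(s)) | (forall w. exists r. (F(r) & ~K(w,w)))
Pull the quantifiers to the front (each side's bound variable is not free in the other side):
  forall s. forall w. exists r. (~F(s) | F(r) & ~K(w,w))
The prefix is forall s forall w exists r: 2 universal, 1 existential.

1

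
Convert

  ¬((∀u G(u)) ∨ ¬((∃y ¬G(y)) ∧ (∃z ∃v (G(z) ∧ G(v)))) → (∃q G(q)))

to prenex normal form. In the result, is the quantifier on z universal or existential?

Rewrite implications/biconditionals: A → B as ¬A ∨ B.
  ¬(¬((∀u G(u)) ∨ ¬((∃y ¬G(y)) ∧ (∃z ∃v (G(z) ∧ G(v))))) ∨ (∃q G(q)))
Push ¬ through the quantifiers and connectives to reach negation normal form:
  ((∀u G(u)) ∨ (∀y G(y)) ∨ (∀z ∀v (¬G(z) ∨ ¬G(v)))) ∧ (∀q ¬G(q))
All bound variables are already distinct, so no renaming is needed.
Pull the quantifiers to the front (each side's bound variable is not free in the other side):
  ∀u ∀y ∀z ∀v ∀q ((G(u) ∨ G(y) ∨ ¬G(z) ∨ ¬G(v)) ∧ ¬G(q))
The quantifier ∃z sits under an odd number of negations (counting the antecedent side of each →), so it flips to ∀z.

universal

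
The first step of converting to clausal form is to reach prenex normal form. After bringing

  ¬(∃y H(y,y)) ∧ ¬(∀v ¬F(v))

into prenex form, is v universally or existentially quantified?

Move each ¬ inward, flipping quantifiers it crosses:
  (∀y ¬H(y,y)) ∧ (∃v F(v))
All bound variables are already distinct, so no renaming is needed.
Finally move all quantifiers to the prefix:
  ∀y ∃v (¬H(y,y) ∧ F(v))
The quantifier ∀v sits under an odd number of negations, so it flips to ∃v.

existential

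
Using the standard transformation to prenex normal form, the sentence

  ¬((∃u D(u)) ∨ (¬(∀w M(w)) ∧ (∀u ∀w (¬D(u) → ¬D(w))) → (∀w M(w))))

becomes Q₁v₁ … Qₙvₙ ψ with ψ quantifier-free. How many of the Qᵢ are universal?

First replace A → B with ¬A ∨ B.
  ¬((∃u D(u)) ∨ ¬(¬(∀w M(w)) ∧ (∀u ∀w (¬¬D(u) ∨ ¬D(w)))) ∨ (∀w M(w)))
Drive negations inward (¬∀x A ≡ ∃x ¬A, ¬∃x A ≡ ∀x ¬A, De Morgan for ∧/∨):
  (∀u ¬D(u)) ∧ (∃w ¬M(w)) ∧ (∀u ∀w (D(u) ∨ ¬D(w))) ∧ (∃w ¬M(w))
Rename bound variables to avoid capture: u↦z1, w↦c, w↦w1.
  (∀u ¬D(u)) ∧ (∃w ¬M(w)) ∧ (∀z1 ∀c (D(z1) ∨ ¬D(c))) ∧ (∃w1 ¬M(w1))
Pull the quantifiers to the front (each side's bound variable is not free in the other side):
  ∀u ∃w ∀z1 ∀c ∃w1 (¬D(u) ∧ ¬M(w) ∧ (D(z1) ∨ ¬D(c)) ∧ ¬M(w1))
The prefix is ∀u ∃w ∀z1 ∀c ∃w1: 3 universal, 2 existential.

3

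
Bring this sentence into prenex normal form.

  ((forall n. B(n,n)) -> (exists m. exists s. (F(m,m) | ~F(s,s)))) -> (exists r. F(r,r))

forall n. forall m. forall s. exists r. (B(n,n) & ~F(m,m) & F(s,s) | F(r,r))

Rewrite implications/biconditionals: A → B as ¬A ∨ B.
  ~(~(forall n. B(n,n)) | (exists m. exists s. (F(m,m) | ~F(s,s)))) | (exists r. F(r,r))
Push ¬ through the quantifiers and connectives to reach negation normal form:
  (forall n. B(n,n)) & (forall m. forall s. (~F(m,m) & F(s,s))) | (exists r. F(r,r))
All bound variables are already distinct, so no renaming is needed.
Extract every quantifier outward, since the variables are now distinct and don't occur free across branches:
  forall n. forall m. forall s. exists r. (B(n,n) & ~F(m,m) & F(s,s) | F(r,r))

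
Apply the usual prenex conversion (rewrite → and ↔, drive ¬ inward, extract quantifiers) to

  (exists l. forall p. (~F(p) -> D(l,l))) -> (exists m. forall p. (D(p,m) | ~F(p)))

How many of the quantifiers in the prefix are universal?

First replace A → B with ¬A ∨ B.
  ~(exists l. forall p. (~~F(p) | D(l,l))) | (exists m. forall p. (D(p,m) | ~F(p)))
Push ¬ through the quantifiers and connectives to reach negation normal form:
  (forall l. exists p. (~F(p) & ~D(l,l))) | (exists m. forall p. (D(p,m) | ~F(p)))
Standardize variables apart so no two quantifiers bind the same name: p↦q.
  (forall l. exists p. (~F(p) & ~D(l,l))) | (exists m. forall q. (D(q,m) | ~F(q)))
Finally move all quantifiers to the prefix:
  forall l. exists p. exists m. forall q. (~F(p) & ~D(l,l) | D(q,m) | ~F(q))
The prefix is forall l exists p exists m forall q: 2 universal, 2 existential.

2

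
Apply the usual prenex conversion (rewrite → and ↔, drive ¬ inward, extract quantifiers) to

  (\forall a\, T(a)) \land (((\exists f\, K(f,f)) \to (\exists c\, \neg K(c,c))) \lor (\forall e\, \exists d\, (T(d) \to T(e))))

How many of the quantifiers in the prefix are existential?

2

Eliminate → and ↔ using ¬ and ∨.
  (\forall a\, T(a)) \land (\neg (\exists f\, K(f,f)) \lor (\exists c\, \neg K(c,c)) \lor (\forall e\, \exists d\, (\neg T(d) \lor T(e))))
Move each ¬ inward, flipping quantifiers it crosses:
  (\forall a\, T(a)) \land ((\forall f\, \neg K(f,f)) \lor (\exists c\, \neg K(c,c)) \lor (\forall e\, \exists d\, (\neg T(d) \lor T(e))))
All bound variables are already distinct, so no renaming is needed.
Pull the quantifiers to the front (each side's bound variable is not free in the other side):
  \forall a\, \forall f\, \exists c\, \forall e\, \exists d\, (T(a) \land (\neg K(f,f) \lor \neg K(c,c) \lor \neg T(d) \lor T(e)))
The prefix is \forall a \forall f \exists c \forall e \exists d: 3 universal, 2 existential.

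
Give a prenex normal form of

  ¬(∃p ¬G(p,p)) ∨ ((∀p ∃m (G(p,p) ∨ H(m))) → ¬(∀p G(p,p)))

Eliminate → and ↔ using ¬ and ∨.
  ¬(∃p ¬G(p,p)) ∨ ¬(∀p ∃m (G(p,p) ∨ H(m))) ∨ ¬(∀p G(p,p))
Move each ¬ inward, flipping quantifiers it crosses:
  (∀p G(p,p)) ∨ (∃p ∀m (¬G(p,p) ∧ ¬H(m))) ∨ (∃p ¬G(p,p))
Rename bound variables to avoid capture: p↦r, p↦a.
  (∀p G(p,p)) ∨ (∃r ∀m (¬G(r,r) ∧ ¬H(m))) ∨ (∃a ¬G(a,a))
Pull the quantifiers to the front (each side's bound variable is not free in the other side):
  ∀p ∃r ∀m ∃a (G(p,p) ∨ ¬G(r,r) ∧ ¬H(m) ∨ ¬G(a,a))

∀p ∃r ∀m ∃a (G(p,p) ∨ ¬G(r,r) ∧ ¬H(m) ∨ ¬G(a,a))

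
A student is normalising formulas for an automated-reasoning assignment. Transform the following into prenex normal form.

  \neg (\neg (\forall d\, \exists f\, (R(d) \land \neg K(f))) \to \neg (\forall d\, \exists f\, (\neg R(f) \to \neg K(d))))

First replace A → B with ¬A ∨ B.
  \neg (\neg \neg (\forall d\, \exists f\, (R(d) \land \neg K(f))) \lor \neg (\forall d\, \exists f\, (\neg \neg R(f) \lor \neg K(d))))
Drive negations inward (¬∀x A ≡ ∃x ¬A, ¬∃x A ≡ ∀x ¬A, De Morgan for ∧/∨):
  (\exists d\, \forall f\, (\neg R(d) \lor K(f))) \land (\forall d\, \exists f\, (R(f) \lor \neg K(d)))
Give each quantifier a distinct variable: d↦z, f↦x.
  (\exists d\, \forall f\, (\neg R(d) \lor K(f))) \land (\forall z\, \exists x\, (R(x) \lor \neg K(z)))
Pull the quantifiers to the front (each side's bound variable is not free in the other side):
  \exists d\, \forall f\, \forall z\, \exists x\, ((\neg R(d) \lor K(f)) \land (R(x) \lor \neg K(z)))

\exists d\, \forall f\, \forall z\, \exists x\, ((\neg R(d) \lor K(f)) \land (R(x) \lor \neg K(z)))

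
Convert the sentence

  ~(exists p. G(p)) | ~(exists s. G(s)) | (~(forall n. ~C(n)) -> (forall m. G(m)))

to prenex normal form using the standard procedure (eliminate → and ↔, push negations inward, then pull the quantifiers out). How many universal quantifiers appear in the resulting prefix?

First replace A → B with ¬A ∨ B.
  ~(exists p. G(p)) | ~(exists s. G(s)) | ~~(forall n. ~C(n)) | (forall m. G(m))
Move each ¬ inward, flipping quantifiers it crosses:
  (forall p. ~G(p)) | (forall s. ~G(s)) | (forall n. ~C(n)) | (forall m. G(m))
All bound variables are already distinct, so no renaming is needed.
Finally move all quantifiers to the prefix:
  forall p. forall s. forall n. forall m. (~G(p) | ~G(s) | ~C(n) | G(m))
The prefix is forall p forall s forall n forall m: 4 universal, 0 existential.

4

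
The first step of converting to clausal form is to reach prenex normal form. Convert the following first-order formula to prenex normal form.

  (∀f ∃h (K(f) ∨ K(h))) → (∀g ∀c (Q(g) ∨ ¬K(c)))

∃f ∀h ∀g ∀c (¬K(f) ∧ ¬K(h) ∨ Q(g) ∨ ¬K(c))

Rewrite implications/biconditionals: A → B as ¬A ∨ B.
  ¬(∀f ∃h (K(f) ∨ K(h))) ∨ (∀g ∀c (Q(g) ∨ ¬K(c)))
Push ¬ through the quantifiers and connectives to reach negation normal form:
  (∃f ∀h (¬K(f) ∧ ¬K(h))) ∨ (∀g ∀c (Q(g) ∨ ¬K(c)))
Finally move all quantifiers to the prefix:
  ∃f ∀h ∀g ∀c (¬K(f) ∧ ¬K(h) ∨ Q(g) ∨ ¬K(c))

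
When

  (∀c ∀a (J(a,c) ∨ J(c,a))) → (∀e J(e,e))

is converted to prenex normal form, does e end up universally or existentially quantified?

Rewrite implications/biconditionals: A → B as ¬A ∨ B.
  ¬(∀c ∀a (J(a,c) ∨ J(c,a))) ∨ (∀e J(e,e))
Push ¬ through the quantifiers and connectives to reach negation normal form:
  (∃c ∃a (¬J(a,c) ∧ ¬J(c,a))) ∨ (∀e J(e,e))
Pull the quantifiers to the front (each side's bound variable is not free in the other side):
  ∃c ∃a ∀e (¬J(a,c) ∧ ¬J(c,a) ∨ J(e,e))
The quantifier ∀e sits under an even number of negations (counting the antecedent side of each →), so it remains universal.

universal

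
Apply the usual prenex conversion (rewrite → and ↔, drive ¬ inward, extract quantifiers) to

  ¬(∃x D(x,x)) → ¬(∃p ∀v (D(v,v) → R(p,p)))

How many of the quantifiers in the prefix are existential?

Eliminate → and ↔ using ¬ and ∨.
  ¬¬(∃x D(x,x)) ∨ ¬(∃p ∀v (¬D(v,v) ∨ R(p,p)))
Push ¬ through the quantifiers and connectives to reach negation normal form:
  (∃x D(x,x)) ∨ (∀p ∃v (D(v,v) ∧ ¬R(p,p)))
Pull the quantifiers to the front (each side's bound variable is not free in the other side):
  ∃x ∀p ∃v (D(x,x) ∨ D(v,v) ∧ ¬R(p,p))
The prefix is ∃x ∀p ∃v: 1 universal, 2 existential.

2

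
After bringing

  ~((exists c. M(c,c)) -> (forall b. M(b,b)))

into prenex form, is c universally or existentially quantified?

existential

Eliminate → and ↔ using ¬ and ∨.
  ~(~(exists c. M(c,c)) | (forall b. M(b,b)))
Push ¬ through the quantifiers and connectives to reach negation normal form:
  (exists c. M(c,c)) & (exists b. ~M(b,b))
Finally move all quantifiers to the prefix:
  exists c. exists b. (M(c,c) & ~M(b,b))
The quantifier exists c sits under an even number of negations (counting the antecedent side of each →), so it remains existential.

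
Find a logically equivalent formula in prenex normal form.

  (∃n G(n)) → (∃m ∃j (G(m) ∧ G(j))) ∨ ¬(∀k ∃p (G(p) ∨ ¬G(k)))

Eliminate → and ↔ using ¬ and ∨.
  ¬(∃n G(n)) ∨ (∃m ∃j (G(m) ∧ G(j))) ∨ ¬(∀k ∃p (G(p) ∨ ¬G(k)))
Drive negations inward (¬∀x A ≡ ∃x ¬A, ¬∃x A ≡ ∀x ¬A, De Morgan for ∧/∨):
  (∀n ¬G(n)) ∨ (∃m ∃j (G(m) ∧ G(j))) ∨ (∃k ∀p (¬G(p) ∧ G(k)))
All bound variables are already distinct, so no renaming is needed.
Finally move all quantifiers to the prefix:
  ∀n ∃m ∃j ∃k ∀p (¬G(n) ∨ G(m) ∧ G(j) ∨ ¬G(p) ∧ G(k))

∀n ∃m ∃j ∃k ∀p (¬G(n) ∨ G(m) ∧ G(j) ∨ ¬G(p) ∧ G(k))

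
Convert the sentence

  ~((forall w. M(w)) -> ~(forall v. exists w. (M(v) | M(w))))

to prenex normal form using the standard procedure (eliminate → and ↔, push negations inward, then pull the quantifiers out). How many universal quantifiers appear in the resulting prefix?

Eliminate → and ↔ using ¬ and ∨.
  ~(~(forall w. M(w)) | ~(forall v. exists w. (M(v) | M(w))))
Push ¬ through the quantifiers and connectives to reach negation normal form:
  (forall w. M(w)) & (forall v. exists w. (M(v) | M(w)))
Rename bound variables to avoid capture: w↦y1.
  (forall w. M(w)) & (forall v. exists y1. (M(v) | M(y1)))
Extract every quantifier outward, since the variables are now distinct and don't occur free across branches:
  forall w. forall v. exists y1. (M(w) & (M(v) | M(y1)))
The prefix is forall w forall v exists y1: 2 universal, 1 existential.

2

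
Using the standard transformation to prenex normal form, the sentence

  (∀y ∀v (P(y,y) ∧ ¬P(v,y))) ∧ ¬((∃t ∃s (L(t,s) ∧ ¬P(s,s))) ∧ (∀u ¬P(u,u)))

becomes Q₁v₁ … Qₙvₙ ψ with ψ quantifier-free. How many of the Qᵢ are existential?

1

Drive negations inward (¬∀x A ≡ ∃x ¬A, ¬∃x A ≡ ∀x ¬A, De Morgan for ∧/∨):
  (∀y ∀v (P(y,y) ∧ ¬P(v,y))) ∧ ((∀t ∀s (¬L(t,s) ∨ P(s,s))) ∨ (∃u P(u,u)))
All bound variables are already distinct, so no renaming is needed.
Pull the quantifiers to the front (each side's bound variable is not free in the other side):
  ∀y ∀v ∀t ∀s ∃u (P(y,y) ∧ ¬P(v,y) ∧ (¬L(t,s) ∨ P(s,s) ∨ P(u,u)))
The prefix is ∀y ∀v ∀t ∀s ∃u: 4 universal, 1 existential.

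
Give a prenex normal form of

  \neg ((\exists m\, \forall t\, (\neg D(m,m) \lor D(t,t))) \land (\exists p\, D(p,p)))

\forall m\, \exists t\, \forall p\, (D(m,m) \land \neg D(t,t) \lor \neg D(p,p))

Drive negations inward (¬∀x A ≡ ∃x ¬A, ¬∃x A ≡ ∀x ¬A, De Morgan for ∧/∨):
  (\forall m\, \exists t\, (D(m,m) \land \neg D(t,t))) \lor (\forall p\, \neg D(p,p))
All bound variables are already distinct, so no renaming is needed.
Extract every quantifier outward, since the variables are now distinct and don't occur free across branches:
  \forall m\, \exists t\, \forall p\, (D(m,m) \land \neg D(t,t) \lor \neg D(p,p))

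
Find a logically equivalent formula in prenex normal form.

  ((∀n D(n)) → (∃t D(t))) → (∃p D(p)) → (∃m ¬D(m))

∀n ∀t ∀p ∃m (D(n) ∧ ¬D(t) ∨ ¬D(p) ∨ ¬D(m))

Eliminate → and ↔ using ¬ and ∨.
  ¬(¬(∀n D(n)) ∨ (∃t D(t))) ∨ ¬(∃p D(p)) ∨ (∃m ¬D(m))
Move each ¬ inward, flipping quantifiers it crosses:
  (∀n D(n)) ∧ (∀t ¬D(t)) ∨ (∀p ¬D(p)) ∨ (∃m ¬D(m))
All bound variables are already distinct, so no renaming is needed.
Pull the quantifiers to the front (each side's bound variable is not free in the other side):
  ∀n ∀t ∀p ∃m (D(n) ∧ ¬D(t) ∨ ¬D(p) ∨ ¬D(m))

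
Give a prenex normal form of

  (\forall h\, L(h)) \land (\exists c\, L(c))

Extract every quantifier outward, since the variables are now distinct and don't occur free across branches:
  \forall h\, \exists c\, (L(h) \land L(c))

\forall h\, \exists c\, (L(h) \land L(c))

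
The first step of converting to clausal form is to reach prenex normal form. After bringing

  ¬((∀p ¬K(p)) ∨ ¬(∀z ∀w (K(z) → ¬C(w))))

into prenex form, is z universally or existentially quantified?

universal

Rewrite implications/biconditionals: A → B as ¬A ∨ B.
  ¬((∀p ¬K(p)) ∨ ¬(∀z ∀w (¬K(z) ∨ ¬C(w))))
Push ¬ through the quantifiers and connectives to reach negation normal form:
  (∃p K(p)) ∧ (∀z ∀w (¬K(z) ∨ ¬C(w)))
Finally move all quantifiers to the prefix:
  ∃p ∀z ∀w (K(p) ∧ (¬K(z) ∨ ¬C(w)))
The quantifier ∀z sits under an even number of negations (counting the antecedent side of each →), so it remains universal.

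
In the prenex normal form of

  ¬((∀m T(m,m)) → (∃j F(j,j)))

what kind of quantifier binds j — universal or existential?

Rewrite implications/biconditionals: A → B as ¬A ∨ B.
  ¬(¬(∀m T(m,m)) ∨ (∃j F(j,j)))
Move each ¬ inward, flipping quantifiers it crosses:
  (∀m T(m,m)) ∧ (∀j ¬F(j,j))
All bound variables are already distinct, so no renaming is needed.
Extract every quantifier outward, since the variables are now distinct and don't occur free across branches:
  ∀m ∀j (T(m,m) ∧ ¬F(j,j))
The quantifier ∃j sits under an odd number of negations (counting the antecedent side of each →), so it flips to ∀j.

universal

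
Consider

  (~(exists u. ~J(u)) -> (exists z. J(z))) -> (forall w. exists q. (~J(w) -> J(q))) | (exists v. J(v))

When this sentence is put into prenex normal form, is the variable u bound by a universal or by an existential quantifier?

universal

First replace A → B with ¬A ∨ B.
  ~(~~(exists u. ~J(u)) | (exists z. J(z))) | (forall w. exists q. (~~J(w) | J(q))) | (exists v. J(v))
Move each ¬ inward, flipping quantifiers it crosses:
  (forall u. J(u)) & (forall z. ~J(z)) | (forall w. exists q. (J(w) | J(q))) | (exists v. J(v))
Pull the quantifiers to the front (each side's bound variable is not free in the other side):
  forall u. forall z. forall w. exists q. exists v. (J(u) & ~J(z) | J(w) | J(q) | J(v))
The quantifier exists u sits under an odd number of negations (counting the antecedent side of each →), so it flips to forall u.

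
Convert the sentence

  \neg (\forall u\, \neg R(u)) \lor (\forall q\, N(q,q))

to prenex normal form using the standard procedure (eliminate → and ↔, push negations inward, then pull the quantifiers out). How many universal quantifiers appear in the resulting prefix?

1

Push ¬ through the quantifiers and connectives to reach negation normal form:
  (\exists u\, R(u)) \lor (\forall q\, N(q,q))
All bound variables are already distinct, so no renaming is needed.
Finally move all quantifiers to the prefix:
  \exists u\, \forall q\, (R(u) \lor N(q,q))
The prefix is \exists u \forall q: 1 universal, 1 existential.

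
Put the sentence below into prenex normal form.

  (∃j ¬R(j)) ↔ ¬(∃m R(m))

∀j ∀m ∃w ∃z1 ((R(j) ∨ ¬R(m)) ∧ (R(w) ∨ ¬R(z1)))

First replace A → B with ¬A ∨ B; A ↔ B as (¬A ∨ B) ∧ (¬B ∨ A).
  (¬(∃j ¬R(j)) ∨ ¬(∃m R(m))) ∧ (¬¬(∃m R(m)) ∨ (∃j ¬R(j)))
Move each ¬ inward, flipping quantifiers it crosses:
  ((∀j R(j)) ∨ (∀m ¬R(m))) ∧ ((∃m R(m)) ∨ (∃j ¬R(j)))
Standardize variables apart so no two quantifiers bind the same name: m↦w, j↦z1.
  ((∀j R(j)) ∨ (∀m ¬R(m))) ∧ ((∃w R(w)) ∨ (∃z1 ¬R(z1)))
Finally move all quantifiers to the prefix:
  ∀j ∀m ∃w ∃z1 ((R(j) ∨ ¬R(m)) ∧ (R(w) ∨ ¬R(z1)))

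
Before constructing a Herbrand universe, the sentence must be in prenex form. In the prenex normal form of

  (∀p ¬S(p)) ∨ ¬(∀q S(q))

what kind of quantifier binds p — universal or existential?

universal

Move each ¬ inward, flipping quantifiers it crosses:
  (∀p ¬S(p)) ∨ (∃q ¬S(q))
All bound variables are already distinct, so no renaming is needed.
Extract every quantifier outward, since the variables are now distinct and don't occur free across branches:
  ∀p ∃q (¬S(p) ∨ ¬S(q))
The quantifier ∀p sits under an even number of negations, so it remains universal.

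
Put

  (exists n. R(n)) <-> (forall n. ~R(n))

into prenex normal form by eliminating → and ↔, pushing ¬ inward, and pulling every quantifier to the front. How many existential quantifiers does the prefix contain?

2

First replace A → B with ¬A ∨ B; A ↔ B as (¬A ∨ B) ∧ (¬B ∨ A).
  (~(exists n. R(n)) | (forall n. ~R(n))) & (~(forall n. ~R(n)) | (exists n. R(n)))
Drive negations inward (¬∀x A ≡ ∃x ¬A, ¬∃x A ≡ ∀x ¬A, De Morgan for ∧/∨):
  ((forall n. ~R(n)) | (forall n. ~R(n))) & ((exists n. R(n)) | (exists n. R(n)))
Give each quantifier a distinct variable: n↦q, n↦x, n↦a.
  ((forall n. ~R(n)) | (forall q. ~R(q))) & ((exists x. R(x)) | (exists a. R(a)))
Pull the quantifiers to the front (each side's bound variable is not free in the other side):
  forall n. forall q. exists x. exists a. ((~R(n) | ~R(q)) & (R(x) | R(a)))
The prefix is forall n forall q exists x exists a: 2 universal, 2 existential.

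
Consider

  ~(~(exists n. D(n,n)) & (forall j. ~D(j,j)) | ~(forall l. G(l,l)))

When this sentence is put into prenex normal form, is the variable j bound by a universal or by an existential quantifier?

existential

Move each ¬ inward, flipping quantifiers it crosses:
  ((exists n. D(n,n)) | (exists j. D(j,j))) & (forall l. G(l,l))
Finally move all quantifiers to the prefix:
  exists n. exists j. forall l. ((D(n,n) | D(j,j)) & G(l,l))
The quantifier forall j sits under an odd number of negations, so it flips to exists j.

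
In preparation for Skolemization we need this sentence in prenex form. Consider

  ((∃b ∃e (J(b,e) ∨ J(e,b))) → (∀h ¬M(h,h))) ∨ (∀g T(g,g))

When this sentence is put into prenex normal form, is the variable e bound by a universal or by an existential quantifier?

universal

Rewrite implications/biconditionals: A → B as ¬A ∨ B.
  ¬(∃b ∃e (J(b,e) ∨ J(e,b))) ∨ (∀h ¬M(h,h)) ∨ (∀g T(g,g))
Move each ¬ inward, flipping quantifiers it crosses:
  (∀b ∀e (¬J(b,e) ∧ ¬J(e,b))) ∨ (∀h ¬M(h,h)) ∨ (∀g T(g,g))
All bound variables are already distinct, so no renaming is needed.
Extract every quantifier outward, since the variables are now distinct and don't occur free across branches:
  ∀b ∀e ∀h ∀g (¬J(b,e) ∧ ¬J(e,b) ∨ ¬M(h,h) ∨ T(g,g))
The quantifier ∃e sits under an odd number of negations (counting the antecedent side of each →), so it flips to ∀e.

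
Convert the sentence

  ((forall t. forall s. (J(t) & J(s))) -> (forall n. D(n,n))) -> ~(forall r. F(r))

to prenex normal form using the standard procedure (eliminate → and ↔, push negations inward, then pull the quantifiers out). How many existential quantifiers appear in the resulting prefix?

Eliminate → and ↔ using ¬ and ∨.
  ~(~(forall t. forall s. (J(t) & J(s))) | (forall n. D(n,n))) | ~(forall r. F(r))
Move each ¬ inward, flipping quantifiers it crosses:
  (forall t. forall s. (J(t) & J(s))) & (exists n. ~D(n,n)) | (exists r. ~F(r))
All bound variables are already distinct, so no renaming is needed.
Finally move all quantifiers to the prefix:
  forall t. forall s. exists n. exists r. (J(t) & J(s) & ~D(n,n) | ~F(r))
The prefix is forall t forall s exists n exists r: 2 universal, 2 existential.

2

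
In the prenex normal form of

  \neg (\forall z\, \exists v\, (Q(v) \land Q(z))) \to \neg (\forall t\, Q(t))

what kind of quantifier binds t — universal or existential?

existential

Eliminate → and ↔ using ¬ and ∨.
  \neg \neg (\forall z\, \exists v\, (Q(v) \land Q(z))) \lor \neg (\forall t\, Q(t))
Drive negations inward (¬∀x A ≡ ∃x ¬A, ¬∃x A ≡ ∀x ¬A, De Morgan for ∧/∨):
  (\forall z\, \exists v\, (Q(v) \land Q(z))) \lor (\exists t\, \neg Q(t))
All bound variables are already distinct, so no renaming is needed.
Pull the quantifiers to the front (each side's bound variable is not free in the other side):
  \forall z\, \exists v\, \exists t\, (Q(v) \land Q(z) \lor \neg Q(t))
The quantifier \forall t sits under an odd number of negations (counting the antecedent side of each →), so it flips to \exists t.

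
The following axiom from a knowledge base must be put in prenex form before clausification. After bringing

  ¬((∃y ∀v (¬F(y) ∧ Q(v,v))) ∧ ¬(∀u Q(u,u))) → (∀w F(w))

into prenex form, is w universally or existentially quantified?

Rewrite implications/biconditionals: A → B as ¬A ∨ B.
  ¬¬((∃y ∀v (¬F(y) ∧ Q(v,v))) ∧ ¬(∀u Q(u,u))) ∨ (∀w F(w))
Drive negations inward (¬∀x A ≡ ∃x ¬A, ¬∃x A ≡ ∀x ¬A, De Morgan for ∧/∨):
  (∃y ∀v (¬F(y) ∧ Q(v,v))) ∧ (∃u ¬Q(u,u)) ∨ (∀w F(w))
All bound variables are already distinct, so no renaming is needed.
Finally move all quantifiers to the prefix:
  ∃y ∀v ∃u ∀w (¬F(y) ∧ Q(v,v) ∧ ¬Q(u,u) ∨ F(w))
The quantifier ∀w sits under an even number of negations (counting the antecedent side of each →), so it remains universal.

universal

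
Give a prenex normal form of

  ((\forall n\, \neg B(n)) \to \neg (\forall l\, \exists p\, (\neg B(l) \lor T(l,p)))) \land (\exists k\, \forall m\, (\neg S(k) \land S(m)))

Rewrite implications/biconditionals: A → B as ¬A ∨ B.
  (\neg (\forall n\, \neg B(n)) \lor \neg (\forall l\, \exists p\, (\neg B(l) \lor T(l,p)))) \land (\exists k\, \forall m\, (\neg S(k) \land S(m)))
Push ¬ through the quantifiers and connectives to reach negation normal form:
  ((\exists n\, B(n)) \lor (\exists l\, \forall p\, (B(l) \land \neg T(l,p)))) \land (\exists k\, \forall m\, (\neg S(k) \land S(m)))
All bound variables are already distinct, so no renaming is needed.
Extract every quantifier outward, since the variables are now distinct and don't occur free across branches:
  \exists n\, \exists l\, \forall p\, \exists k\, \forall m\, ((B(n) \lor B(l) \land \neg T(l,p)) \land \neg S(k) \land S(m))

\exists n\, \exists l\, \forall p\, \exists k\, \forall m\, ((B(n) \lor B(l) \land \neg T(l,p)) \land \neg S(k) \land S(m))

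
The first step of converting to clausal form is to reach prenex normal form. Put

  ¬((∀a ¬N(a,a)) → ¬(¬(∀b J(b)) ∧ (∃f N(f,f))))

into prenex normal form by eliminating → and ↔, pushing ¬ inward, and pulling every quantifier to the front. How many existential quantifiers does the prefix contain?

2

Eliminate → and ↔ using ¬ and ∨.
  ¬(¬(∀a ¬N(a,a)) ∨ ¬(¬(∀b J(b)) ∧ (∃f N(f,f))))
Drive negations inward (¬∀x A ≡ ∃x ¬A, ¬∃x A ≡ ∀x ¬A, De Morgan for ∧/∨):
  (∀a ¬N(a,a)) ∧ (∃b ¬J(b)) ∧ (∃f N(f,f))
Pull the quantifiers to the front (each side's bound variable is not free in the other side):
  ∀a ∃b ∃f (¬N(a,a) ∧ ¬J(b) ∧ N(f,f))
The prefix is ∀a ∃b ∃f: 1 universal, 2 existential.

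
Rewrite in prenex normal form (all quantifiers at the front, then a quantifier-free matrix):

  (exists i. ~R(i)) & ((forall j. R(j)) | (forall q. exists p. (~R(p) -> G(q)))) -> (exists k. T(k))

forall i. exists j. exists q. forall p. exists k. (R(i) | ~R(j) & ~R(p) & ~G(q) | T(k))

Eliminate → and ↔ using ¬ and ∨.
  ~((exists i. ~R(i)) & ((forall j. R(j)) | (forall q. exists p. (~~R(p) | G(q))))) | (exists k. T(k))
Drive negations inward (¬∀x A ≡ ∃x ¬A, ¬∃x A ≡ ∀x ¬A, De Morgan for ∧/∨):
  (forall i. R(i)) | (exists j. ~R(j)) & (exists q. forall p. (~R(p) & ~G(q))) | (exists k. T(k))
Extract every quantifier outward, since the variables are now distinct and don't occur free across branches:
  forall i. exists j. exists q. forall p. exists k. (R(i) | ~R(j) & ~R(p) & ~G(q) | T(k))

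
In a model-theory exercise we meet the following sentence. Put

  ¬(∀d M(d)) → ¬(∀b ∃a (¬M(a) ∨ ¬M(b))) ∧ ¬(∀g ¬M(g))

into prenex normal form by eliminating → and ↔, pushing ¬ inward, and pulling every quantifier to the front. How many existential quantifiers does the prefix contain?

Rewrite implications/biconditionals: A → B as ¬A ∨ B.
  ¬¬(∀d M(d)) ∨ ¬(∀b ∃a (¬M(a) ∨ ¬M(b))) ∧ ¬(∀g ¬M(g))
Drive negations inward (¬∀x A ≡ ∃x ¬A, ¬∃x A ≡ ∀x ¬A, De Morgan for ∧/∨):
  (∀d M(d)) ∨ (∃b ∀a (M(a) ∧ M(b))) ∧ (∃g M(g))
All bound variables are already distinct, so no renaming is needed.
Finally move all quantifiers to the prefix:
  ∀d ∃b ∀a ∃g (M(d) ∨ M(a) ∧ M(b) ∧ M(g))
The prefix is ∀d ∃b ∀a ∃g: 2 universal, 2 existential.

2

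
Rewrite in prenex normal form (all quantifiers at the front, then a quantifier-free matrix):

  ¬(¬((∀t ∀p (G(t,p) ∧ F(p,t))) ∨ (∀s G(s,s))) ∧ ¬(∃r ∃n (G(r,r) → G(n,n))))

∀t ∀p ∀s ∃r ∃n (G(t,p) ∧ F(p,t) ∨ G(s,s) ∨ ¬G(r,r) ∨ G(n,n))

First replace A → B with ¬A ∨ B.
  ¬(¬((∀t ∀p (G(t,p) ∧ F(p,t))) ∨ (∀s G(s,s))) ∧ ¬(∃r ∃n (¬G(r,r) ∨ G(n,n))))
Move each ¬ inward, flipping quantifiers it crosses:
  (∀t ∀p (G(t,p) ∧ F(p,t))) ∨ (∀s G(s,s)) ∨ (∃r ∃n (¬G(r,r) ∨ G(n,n)))
All bound variables are already distinct, so no renaming is needed.
Extract every quantifier outward, since the variables are now distinct and don't occur free across branches:
  ∀t ∀p ∀s ∃r ∃n (G(t,p) ∧ F(p,t) ∨ G(s,s) ∨ ¬G(r,r) ∨ G(n,n))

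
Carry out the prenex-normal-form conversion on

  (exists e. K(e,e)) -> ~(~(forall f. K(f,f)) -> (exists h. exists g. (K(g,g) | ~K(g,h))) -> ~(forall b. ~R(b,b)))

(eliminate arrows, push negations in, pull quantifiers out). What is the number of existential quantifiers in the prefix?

First replace A → B with ¬A ∨ B.
  ~(exists e. K(e,e)) | ~(~~(forall f. K(f,f)) | ~(exists h. exists g. (K(g,g) | ~K(g,h))) | ~(forall b. ~R(b,b)))
Push ¬ through the quantifiers and connectives to reach negation normal form:
  (forall e. ~K(e,e)) | (exists f. ~K(f,f)) & (exists h. exists g. (K(g,g) | ~K(g,h))) & (forall b. ~R(b,b))
Finally move all quantifiers to the prefix:
  forall e. exists f. exists h. exists g. forall b. (~K(e,e) | ~K(f,f) & (K(g,g) | ~K(g,h)) & ~R(b,b))
The prefix is forall e exists f exists h exists g forall b: 2 universal, 3 existential.

3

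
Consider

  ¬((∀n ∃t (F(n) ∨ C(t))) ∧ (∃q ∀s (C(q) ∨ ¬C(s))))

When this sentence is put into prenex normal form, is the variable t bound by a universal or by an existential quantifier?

universal

Drive negations inward (¬∀x A ≡ ∃x ¬A, ¬∃x A ≡ ∀x ¬A, De Morgan for ∧/∨):
  (∃n ∀t (¬F(n) ∧ ¬C(t))) ∨ (∀q ∃s (¬C(q) ∧ C(s)))
All bound variables are already distinct, so no renaming is needed.
Finally move all quantifiers to the prefix:
  ∃n ∀t ∀q ∃s (¬F(n) ∧ ¬C(t) ∨ ¬C(q) ∧ C(s))
The quantifier ∃t sits under an odd number of negations, so it flips to ∀t.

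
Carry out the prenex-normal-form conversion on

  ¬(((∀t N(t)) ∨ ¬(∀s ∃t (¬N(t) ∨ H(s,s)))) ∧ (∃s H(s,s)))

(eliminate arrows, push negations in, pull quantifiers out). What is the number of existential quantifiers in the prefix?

Push ¬ through the quantifiers and connectives to reach negation normal form:
  (∃t ¬N(t)) ∧ (∀s ∃t (¬N(t) ∨ H(s,s))) ∨ (∀s ¬H(s,s))
Rename bound variables to avoid capture: t↦u1, s↦y.
  (∃t ¬N(t)) ∧ (∀s ∃u1 (¬N(u1) ∨ H(s,s))) ∨ (∀y ¬H(y,y))
Extract every quantifier outward, since the variables are now distinct and don't occur free across branches:
  ∃t ∀s ∃u1 ∀y (¬N(t) ∧ (¬N(u1) ∨ H(s,s)) ∨ ¬H(y,y))
The prefix is ∃t ∀s ∃u1 ∀y: 2 universal, 2 existential.

2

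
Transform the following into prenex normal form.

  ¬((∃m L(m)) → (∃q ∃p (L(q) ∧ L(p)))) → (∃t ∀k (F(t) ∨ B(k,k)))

∀m ∃q ∃p ∃t ∀k (¬L(m) ∨ L(q) ∧ L(p) ∨ F(t) ∨ B(k,k))

Rewrite implications/biconditionals: A → B as ¬A ∨ B.
  ¬¬(¬(∃m L(m)) ∨ (∃q ∃p (L(q) ∧ L(p)))) ∨ (∃t ∀k (F(t) ∨ B(k,k)))
Move each ¬ inward, flipping quantifiers it crosses:
  (∀m ¬L(m)) ∨ (∃q ∃p (L(q) ∧ L(p))) ∨ (∃t ∀k (F(t) ∨ B(k,k)))
All bound variables are already distinct, so no renaming is needed.
Pull the quantifiers to the front (each side's bound variable is not free in the other side):
  ∀m ∃q ∃p ∃t ∀k (¬L(m) ∨ L(q) ∧ L(p) ∨ F(t) ∨ B(k,k))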